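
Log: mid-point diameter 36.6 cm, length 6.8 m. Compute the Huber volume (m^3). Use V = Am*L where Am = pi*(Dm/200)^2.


Huber: V = Am * L,  Am = pi*(Dm/200)^2
Am = pi*(36.6/200)^2 = 0.105209 m^2
V = 0.105209*6.8 = 0.7154 m^3

0.7154


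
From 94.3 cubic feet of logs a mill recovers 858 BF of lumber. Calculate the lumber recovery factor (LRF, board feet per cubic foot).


Formula: LRF = Lumber Output (BF) / Log Input (ft^3)
LRF = 858 BF / 94.3 ft^3
LRF = 9.1 BF/ft^3

9.1


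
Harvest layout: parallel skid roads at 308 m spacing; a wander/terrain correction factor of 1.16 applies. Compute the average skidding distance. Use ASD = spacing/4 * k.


Formula: ASD = (spacing / 4) * correction
Uncorrected distance = spacing / 4 = 308 / 4 = 77 m
ASD = 77 * 1.16 = 89 m

89


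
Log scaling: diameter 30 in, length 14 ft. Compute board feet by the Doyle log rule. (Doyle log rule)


Doyle: BF = (D - 4)^2 * L / 16
Adjusted diameter = 30 - 4 = 26 in
(D-4)^2 = 26^2 = 676
BF = 676 * 14 / 16 = 592 BF

592


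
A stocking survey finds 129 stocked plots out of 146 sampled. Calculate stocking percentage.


Formula: Stocking % = stocked plots / total plots * 100
Stocking = 129 / 146 * 100
Stocking = 0.8836 * 100 = 88.4%

88.4


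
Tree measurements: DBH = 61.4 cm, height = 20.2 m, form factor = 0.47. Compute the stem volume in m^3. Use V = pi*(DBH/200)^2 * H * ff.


Formula: V = pi * (DBH/200)^2 * H * ff
Radius = DBH/200 = 61.4/200 = 0.307 m
Radius^2 = 0.307^2 = 0.094249 m^2
V = pi * 0.094249 * 20.2 * 0.47
V = 2.811 m^3

2.811


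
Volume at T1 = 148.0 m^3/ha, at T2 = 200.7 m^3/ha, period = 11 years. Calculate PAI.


Formula: PAI = (V_T2 - V_T1) / (T2 - T1)
Volume increment = 200.7 - 148.0 = 52.7 m^3/ha
PAI = 52.7 / 11 = 4.79 m^3/ha/year

4.79


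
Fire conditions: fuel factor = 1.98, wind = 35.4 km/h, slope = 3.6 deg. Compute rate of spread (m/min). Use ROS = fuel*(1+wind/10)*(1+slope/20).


Formula: ROS = fuel * (1 + wind/10) * (1 + slope/20)
Wind factor = 1 + 35.4/10 = 4.54
Slope factor = 1 + 3.6/20 = 1.18
ROS = 1.98 * 4.54 * 1.18 = 10.61 m/min

10.61


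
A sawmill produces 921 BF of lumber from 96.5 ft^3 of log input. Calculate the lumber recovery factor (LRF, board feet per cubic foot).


Formula: LRF = Lumber Output (BF) / Log Input (ft^3)
LRF = 921 BF / 96.5 ft^3
LRF = 9.54 BF/ft^3

9.54


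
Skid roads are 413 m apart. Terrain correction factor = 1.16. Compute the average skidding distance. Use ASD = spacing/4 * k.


Formula: ASD = (spacing / 4) * correction
Uncorrected distance = spacing / 4 = 413 / 4 = 103.25 m
ASD = 103.25 * 1.16 = 120 m

120


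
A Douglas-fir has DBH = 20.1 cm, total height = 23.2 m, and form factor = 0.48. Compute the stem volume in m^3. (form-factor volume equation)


Formula: V = pi * (DBH/200)^2 * H * ff
Radius = DBH/200 = 20.1/200 = 0.1005 m
Radius^2 = 0.1005^2 = 0.01010025 m^2
V = pi * 0.01010025 * 23.2 * 0.48
V = 0.353 m^3

0.353


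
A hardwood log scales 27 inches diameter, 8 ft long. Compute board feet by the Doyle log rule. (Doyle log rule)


Doyle: BF = (D - 4)^2 * L / 16
Adjusted diameter = 27 - 4 = 23 in
(D-4)^2 = 23^2 = 529
BF = 529 * 8 / 16 = 265 BF

265


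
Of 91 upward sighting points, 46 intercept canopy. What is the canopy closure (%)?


Formula: Canopy closure = covered points / total points * 100
Closure = 46 / 91 * 100
Closure = 0.5055 * 100 = 50.5%

50.5


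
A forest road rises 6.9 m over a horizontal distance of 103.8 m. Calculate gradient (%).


Formula: Gradient = rise / run * 100
Gradient = 6.9 / 103.8 * 100 = 6.6%

6.6


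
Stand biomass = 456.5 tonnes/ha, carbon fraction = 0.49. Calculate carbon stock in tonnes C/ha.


Formula: Carbon Stock = Biomass * Carbon Fraction
C = 456.5 t/ha * 0.49
C = 223.7 t C/ha

223.7


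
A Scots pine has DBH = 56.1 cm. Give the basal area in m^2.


Formula: BA = pi * (DBH/2)^2 / 10000  (cm^2 to m^2)
Radius = DBH/2 = 56.1/2 = 28.05 cm
BA = pi * 28.05^2 / 10000
   = 2471.813 cm^2 / 10000
   = 0.2472 m^2

0.2472


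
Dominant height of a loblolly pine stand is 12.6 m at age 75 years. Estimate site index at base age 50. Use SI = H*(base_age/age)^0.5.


Formula: SI = H_dom * (base_age / age)^0.5
Age ratio = 50 / 75 = 0.66667
sqrt(age_ratio) = 0.8165
SI = 12.6 * 0.8165 = 10.3 m

10.3


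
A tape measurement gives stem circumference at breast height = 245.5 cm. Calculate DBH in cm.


Formula: DBH = C / pi
DBH = 245.5 / pi
pi = 3.14159...
DBH = 78.1 cm

78.1


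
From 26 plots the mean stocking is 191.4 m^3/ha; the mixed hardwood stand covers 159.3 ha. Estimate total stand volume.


Formula: Total Volume = Mean Volume per ha * Total Area
Total Volume = 191.4 m^3/ha * 159.3 ha
Total Volume = 30490 m^3

30490


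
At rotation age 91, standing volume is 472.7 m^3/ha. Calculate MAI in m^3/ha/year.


Formula: MAI = Total Volume / Stand Age
MAI = 472.7 m^3/ha / 91 years
MAI = 5.19 m^3/ha/year

5.19


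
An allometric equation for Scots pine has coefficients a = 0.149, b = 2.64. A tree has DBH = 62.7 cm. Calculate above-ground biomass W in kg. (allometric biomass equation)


Formula: W = a * DBH^b  (allometric power law)
DBH^b = 62.7^2.64 = 55563.0795
W = 0.149 * 55563.0795 = 8278.9 kg

8278.9


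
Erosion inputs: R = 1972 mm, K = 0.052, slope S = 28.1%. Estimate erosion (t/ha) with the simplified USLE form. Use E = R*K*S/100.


Formula: E = R * K * S / 100  (simplified USLE)
R * K = 1972 * 0.052 = 102.544
E = 102.544 * 28.1 / 100 = 28.81 t/ha

28.81


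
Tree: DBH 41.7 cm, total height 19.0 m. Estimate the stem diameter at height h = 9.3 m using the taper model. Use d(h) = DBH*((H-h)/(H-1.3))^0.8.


Taper: d(h) = DBH * ((H - h) / (H - 1.3))^0.8
Numerator = H - h = 19.0 - 9.3 = 9.7 m
Denominator = H - 1.3 = 19.0 - 1.3 = 17.7 m
Ratio = 9.7 / 17.7 = 0.54802
d = 41.7 * 0.54802^0.8 = 25.8 cm

25.8


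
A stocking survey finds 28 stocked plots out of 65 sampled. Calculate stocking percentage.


Formula: Stocking % = stocked plots / total plots * 100
Stocking = 28 / 65 * 100
Stocking = 0.4308 * 100 = 43.1%

43.1


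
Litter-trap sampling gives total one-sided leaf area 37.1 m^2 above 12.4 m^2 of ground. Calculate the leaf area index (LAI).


Formula: LAI = total leaf area / ground area  (dimensionless)
LAI = 37.1 m^2 / 12.4 m^2
LAI = 2.99

2.99


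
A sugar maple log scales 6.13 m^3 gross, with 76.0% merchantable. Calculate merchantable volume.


Formula: MV = V_total * (merchantable_pct / 100)
Merchantable fraction = 76.0% / 100 = 0.76
MV = 6.13 m^3 * 0.76 = 4.659 m^3

4.659


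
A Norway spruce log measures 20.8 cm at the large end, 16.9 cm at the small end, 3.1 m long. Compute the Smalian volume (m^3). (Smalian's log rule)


Smalian: V = (A1 + A2)/2 * L,  A = pi*(D/200)^2
A1 = pi*(20.8/200)^2 = 0.033979 m^2
A2 = pi*(16.9/200)^2 = 0.022432 m^2
V = (0.033979+0.022432)/2*3.1 = 0.0874 m^3

0.0874


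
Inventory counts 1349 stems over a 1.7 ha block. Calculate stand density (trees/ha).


Formula: Stand Density = N_trees / Area_ha
Density = 1349 trees / 1.7 ha
Density = 794 trees/ha

794


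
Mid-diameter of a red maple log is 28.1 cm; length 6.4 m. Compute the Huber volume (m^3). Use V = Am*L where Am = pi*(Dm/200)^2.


Huber: V = Am * L,  Am = pi*(Dm/200)^2
Am = pi*(28.1/200)^2 = 0.062016 m^2
V = 0.062016*6.4 = 0.3969 m^3

0.3969


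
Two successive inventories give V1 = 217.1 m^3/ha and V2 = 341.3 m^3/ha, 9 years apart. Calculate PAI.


Formula: PAI = (V_T2 - V_T1) / (T2 - T1)
Volume increment = 341.3 - 217.1 = 124.2 m^3/ha
PAI = 124.2 / 9 = 13.8 m^3/ha/year

13.8


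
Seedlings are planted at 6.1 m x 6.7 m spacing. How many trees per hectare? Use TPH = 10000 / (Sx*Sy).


Formula: TPH = 10000 m^2/ha / (spacing_x * spacing_y)
Area per tree = 6.1 m * 6.7 m = 40.87 m^2
TPH = 10000 / 40.87 = 245 trees/ha

245


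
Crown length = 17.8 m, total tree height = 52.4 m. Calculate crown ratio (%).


Formula: Crown Ratio = (Crown Length / Total Height) * 100
CR = (17.8 m / 52.4 m) * 100
CR = 0.3397 * 100 = 34.0%

34.0


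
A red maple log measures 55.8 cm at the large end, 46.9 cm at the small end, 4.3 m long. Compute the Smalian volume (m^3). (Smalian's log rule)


Smalian: V = (A1 + A2)/2 * L,  A = pi*(D/200)^2
A1 = pi*(55.8/200)^2 = 0.244545 m^2
A2 = pi*(46.9/200)^2 = 0.172757 m^2
V = (0.244545+0.172757)/2*4.3 = 0.8972 m^3

0.8972


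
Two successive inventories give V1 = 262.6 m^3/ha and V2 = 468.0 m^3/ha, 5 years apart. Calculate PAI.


Formula: PAI = (V_T2 - V_T1) / (T2 - T1)
Volume increment = 468.0 - 262.6 = 205.4 m^3/ha
PAI = 205.4 / 5 = 41.08 m^3/ha/year

41.08


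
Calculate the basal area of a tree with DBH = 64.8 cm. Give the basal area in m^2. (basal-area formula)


Formula: BA = pi * (DBH/2)^2 / 10000  (cm^2 to m^2)
Radius = DBH/2 = 64.8/2 = 32.4 cm
BA = pi * 32.4^2 / 10000
   = 3297.9183 cm^2 / 10000
   = 0.3298 m^2

0.3298


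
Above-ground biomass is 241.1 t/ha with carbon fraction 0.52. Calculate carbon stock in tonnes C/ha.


Formula: Carbon Stock = Biomass * Carbon Fraction
C = 241.1 t/ha * 0.52
C = 125.4 t C/ha

125.4


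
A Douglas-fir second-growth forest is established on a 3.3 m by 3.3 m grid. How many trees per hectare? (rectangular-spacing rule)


Formula: TPH = 10000 m^2/ha / (spacing_x * spacing_y)
Area per tree = 3.3 m * 3.3 m = 10.89 m^2
TPH = 10000 / 10.89 = 918 trees/ha

918


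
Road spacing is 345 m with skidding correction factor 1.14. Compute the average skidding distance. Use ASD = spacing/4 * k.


Formula: ASD = (spacing / 4) * correction
Uncorrected distance = spacing / 4 = 345 / 4 = 86.25 m
ASD = 86.25 * 1.14 = 98 m

98


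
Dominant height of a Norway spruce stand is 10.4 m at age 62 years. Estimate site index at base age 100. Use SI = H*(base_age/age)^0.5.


Formula: SI = H_dom * (base_age / age)^0.5
Age ratio = 100 / 62 = 1.6129
sqrt(age_ratio) = 1.27
SI = 10.4 * 1.27 = 13.2 m

13.2


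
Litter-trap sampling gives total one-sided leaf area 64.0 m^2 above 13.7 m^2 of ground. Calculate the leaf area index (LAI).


Formula: LAI = total leaf area / ground area  (dimensionless)
LAI = 64.0 m^2 / 13.7 m^2
LAI = 4.67

4.67


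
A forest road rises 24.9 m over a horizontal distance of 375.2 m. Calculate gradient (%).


Formula: Gradient = rise / run * 100
Gradient = 24.9 / 375.2 * 100 = 6.6%

6.6


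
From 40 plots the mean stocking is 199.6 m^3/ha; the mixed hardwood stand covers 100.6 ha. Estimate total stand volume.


Formula: Total Volume = Mean Volume per ha * Total Area
Total Volume = 199.6 m^3/ha * 100.6 ha
Total Volume = 20080 m^3

20080


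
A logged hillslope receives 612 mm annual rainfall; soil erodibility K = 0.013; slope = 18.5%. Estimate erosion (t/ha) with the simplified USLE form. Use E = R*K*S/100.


Formula: E = R * K * S / 100  (simplified USLE)
R * K = 612 * 0.013 = 7.956
E = 7.956 * 18.5 / 100 = 1.47 t/ha

1.47


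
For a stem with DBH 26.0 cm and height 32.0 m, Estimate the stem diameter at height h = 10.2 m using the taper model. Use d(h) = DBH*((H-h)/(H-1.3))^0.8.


Taper: d(h) = DBH * ((H - h) / (H - 1.3))^0.8
Numerator = H - h = 32.0 - 10.2 = 21.8 m
Denominator = H - 1.3 = 32.0 - 1.3 = 30.7 m
Ratio = 21.8 / 30.7 = 0.7101
d = 26.0 * 0.7101^0.8 = 19.8 cm

19.8


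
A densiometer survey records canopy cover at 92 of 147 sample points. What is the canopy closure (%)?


Formula: Canopy closure = covered points / total points * 100
Closure = 92 / 147 * 100
Closure = 0.6259 * 100 = 62.6%

62.6


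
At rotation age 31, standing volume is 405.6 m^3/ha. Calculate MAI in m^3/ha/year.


Formula: MAI = Total Volume / Stand Age
MAI = 405.6 m^3/ha / 31 years
MAI = 13.08 m^3/ha/year

13.08


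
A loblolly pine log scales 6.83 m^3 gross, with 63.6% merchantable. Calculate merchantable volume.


Formula: MV = V_total * (merchantable_pct / 100)
Merchantable fraction = 63.6% / 100 = 0.636
MV = 6.83 m^3 * 0.636 = 4.344 m^3

4.344


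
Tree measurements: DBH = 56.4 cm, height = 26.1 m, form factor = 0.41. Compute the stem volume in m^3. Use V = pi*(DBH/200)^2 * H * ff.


Formula: V = pi * (DBH/200)^2 * H * ff
Radius = DBH/200 = 56.4/200 = 0.282 m
Radius^2 = 0.282^2 = 0.079524 m^2
V = pi * 0.079524 * 26.1 * 0.41
V = 2.673 m^3

2.673


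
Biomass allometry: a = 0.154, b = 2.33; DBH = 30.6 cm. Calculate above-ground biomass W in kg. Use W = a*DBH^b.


Formula: W = a * DBH^b  (allometric power law)
DBH^b = 30.6^2.33 = 2895.549
W = 0.154 * 2895.549 = 445.9 kg

445.9


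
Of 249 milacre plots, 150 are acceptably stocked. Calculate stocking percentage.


Formula: Stocking % = stocked plots / total plots * 100
Stocking = 150 / 249 * 100
Stocking = 0.6024 * 100 = 60.2%

60.2


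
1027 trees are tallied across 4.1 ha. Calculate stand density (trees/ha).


Formula: Stand Density = N_trees / Area_ha
Density = 1027 trees / 4.1 ha
Density = 250 trees/ha

250


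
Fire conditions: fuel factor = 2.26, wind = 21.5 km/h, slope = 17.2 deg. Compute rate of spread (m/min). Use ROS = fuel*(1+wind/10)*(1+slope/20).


Formula: ROS = fuel * (1 + wind/10) * (1 + slope/20)
Wind factor = 1 + 21.5/10 = 3.15
Slope factor = 1 + 17.2/20 = 1.86
ROS = 2.26 * 3.15 * 1.86 = 13.24 m/min

13.24


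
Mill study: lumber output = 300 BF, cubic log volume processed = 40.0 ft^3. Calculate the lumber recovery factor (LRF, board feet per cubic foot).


Formula: LRF = Lumber Output (BF) / Log Input (ft^3)
LRF = 300 BF / 40.0 ft^3
LRF = 7.5 BF/ft^3

7.5


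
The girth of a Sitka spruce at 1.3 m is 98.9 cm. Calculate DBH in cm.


Formula: DBH = C / pi
DBH = 98.9 / pi
pi = 3.14159...
DBH = 31.5 cm

31.5


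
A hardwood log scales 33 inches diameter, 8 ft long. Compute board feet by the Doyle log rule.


Doyle: BF = (D - 4)^2 * L / 16
Adjusted diameter = 33 - 4 = 29 in
(D-4)^2 = 29^2 = 841
BF = 841 * 8 / 16 = 421 BF

421


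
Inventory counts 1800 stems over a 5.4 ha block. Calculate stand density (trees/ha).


Formula: Stand Density = N_trees / Area_ha
Density = 1800 trees / 5.4 ha
Density = 333 trees/ha

333


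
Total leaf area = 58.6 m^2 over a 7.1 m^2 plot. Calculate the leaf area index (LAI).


Formula: LAI = total leaf area / ground area  (dimensionless)
LAI = 58.6 m^2 / 7.1 m^2
LAI = 8.25

8.25


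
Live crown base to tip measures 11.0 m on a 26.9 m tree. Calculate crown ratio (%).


Formula: Crown Ratio = (Crown Length / Total Height) * 100
CR = (11.0 m / 26.9 m) * 100
CR = 0.4089 * 100 = 40.9%

40.9


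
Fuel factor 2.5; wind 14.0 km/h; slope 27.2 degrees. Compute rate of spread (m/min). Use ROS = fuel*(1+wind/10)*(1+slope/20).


Formula: ROS = fuel * (1 + wind/10) * (1 + slope/20)
Wind factor = 1 + 14.0/10 = 2.4
Slope factor = 1 + 27.2/20 = 2.36
ROS = 2.5 * 2.4 * 2.36 = 14.16 m/min

14.16


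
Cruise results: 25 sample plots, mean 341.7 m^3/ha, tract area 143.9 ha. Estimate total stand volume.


Formula: Total Volume = Mean Volume per ha * Total Area
Total Volume = 341.7 m^3/ha * 143.9 ha
Total Volume = 49171 m^3

49171


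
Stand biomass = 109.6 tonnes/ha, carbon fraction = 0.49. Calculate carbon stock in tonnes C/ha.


Formula: Carbon Stock = Biomass * Carbon Fraction
C = 109.6 t/ha * 0.49
C = 53.7 t C/ha

53.7


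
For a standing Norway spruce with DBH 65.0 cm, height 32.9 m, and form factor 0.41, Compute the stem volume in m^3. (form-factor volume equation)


Formula: V = pi * (DBH/200)^2 * H * ff
Radius = DBH/200 = 65.0/200 = 0.325 m
Radius^2 = 0.325^2 = 0.105625 m^2
V = pi * 0.105625 * 32.9 * 0.41
V = 4.476 m^3

4.476


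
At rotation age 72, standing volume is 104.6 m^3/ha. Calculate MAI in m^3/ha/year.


Formula: MAI = Total Volume / Stand Age
MAI = 104.6 m^3/ha / 72 years
MAI = 1.45 m^3/ha/year

1.45


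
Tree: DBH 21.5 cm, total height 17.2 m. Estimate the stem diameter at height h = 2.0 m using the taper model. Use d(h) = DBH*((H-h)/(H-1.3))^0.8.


Taper: d(h) = DBH * ((H - h) / (H - 1.3))^0.8
Numerator = H - h = 17.2 - 2.0 = 15.2 m
Denominator = H - 1.3 = 17.2 - 1.3 = 15.9 m
Ratio = 15.2 / 15.9 = 0.95597
d = 21.5 * 0.95597^0.8 = 20.7 cm

20.7


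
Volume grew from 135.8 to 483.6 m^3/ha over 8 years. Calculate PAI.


Formula: PAI = (V_T2 - V_T1) / (T2 - T1)
Volume increment = 483.6 - 135.8 = 347.8 m^3/ha
PAI = 347.8 / 8 = 43.48 m^3/ha/year

43.48


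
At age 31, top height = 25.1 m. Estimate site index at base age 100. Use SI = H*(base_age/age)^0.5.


Formula: SI = H_dom * (base_age / age)^0.5
Age ratio = 100 / 31 = 3.22581
sqrt(age_ratio) = 1.79605
SI = 25.1 * 1.79605 = 45.1 m

45.1


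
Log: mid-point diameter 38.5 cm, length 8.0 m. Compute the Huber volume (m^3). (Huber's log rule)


Huber: V = Am * L,  Am = pi*(Dm/200)^2
Am = pi*(38.5/200)^2 = 0.116416 m^2
V = 0.116416*8.0 = 0.9313 m^3

0.9313


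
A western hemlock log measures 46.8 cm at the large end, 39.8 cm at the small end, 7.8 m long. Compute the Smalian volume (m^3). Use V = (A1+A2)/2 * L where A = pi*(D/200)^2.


Smalian: V = (A1 + A2)/2 * L,  A = pi*(D/200)^2
A1 = pi*(46.8/200)^2 = 0.172021 m^2
A2 = pi*(39.8/200)^2 = 0.12441 m^2
V = (0.172021+0.12441)/2*7.8 = 1.1561 m^3

1.1561


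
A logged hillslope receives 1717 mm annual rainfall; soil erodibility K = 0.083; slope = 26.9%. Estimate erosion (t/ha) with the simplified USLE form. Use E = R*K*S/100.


Formula: E = R * K * S / 100  (simplified USLE)
R * K = 1717 * 0.083 = 142.511
E = 142.511 * 26.9 / 100 = 38.34 t/ha

38.34


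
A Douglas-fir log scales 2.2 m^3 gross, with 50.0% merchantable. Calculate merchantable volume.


Formula: MV = V_total * (merchantable_pct / 100)
Merchantable fraction = 50.0% / 100 = 0.5
MV = 2.2 m^3 * 0.5 = 1.1 m^3

1.1


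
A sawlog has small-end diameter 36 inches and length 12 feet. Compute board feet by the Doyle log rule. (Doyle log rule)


Doyle: BF = (D - 4)^2 * L / 16
Adjusted diameter = 36 - 4 = 32 in
(D-4)^2 = 32^2 = 1024
BF = 1024 * 12 / 16 = 768 BF

768


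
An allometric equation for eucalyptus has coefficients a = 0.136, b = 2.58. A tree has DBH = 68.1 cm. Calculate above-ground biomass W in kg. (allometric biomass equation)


Formula: W = a * DBH^b  (allometric power law)
DBH^b = 68.1^2.58 = 53643.8017
W = 0.136 * 53643.8017 = 7295.6 kg

7295.6


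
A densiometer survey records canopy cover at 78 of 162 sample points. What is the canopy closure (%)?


Formula: Canopy closure = covered points / total points * 100
Closure = 78 / 162 * 100
Closure = 0.4815 * 100 = 48.1%

48.1


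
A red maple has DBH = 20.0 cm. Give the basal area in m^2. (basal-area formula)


Formula: BA = pi * (DBH/2)^2 / 10000  (cm^2 to m^2)
Radius = DBH/2 = 20.0/2 = 10.0 cm
BA = pi * 10.0^2 / 10000
   = 314.1593 cm^2 / 10000
   = 0.0314 m^2

0.0314


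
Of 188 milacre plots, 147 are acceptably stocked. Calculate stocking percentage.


Formula: Stocking % = stocked plots / total plots * 100
Stocking = 147 / 188 * 100
Stocking = 0.7819 * 100 = 78.2%

78.2


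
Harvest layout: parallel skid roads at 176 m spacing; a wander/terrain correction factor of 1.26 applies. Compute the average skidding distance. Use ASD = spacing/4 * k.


Formula: ASD = (spacing / 4) * correction
Uncorrected distance = spacing / 4 = 176 / 4 = 44 m
ASD = 44 * 1.26 = 55 m

55


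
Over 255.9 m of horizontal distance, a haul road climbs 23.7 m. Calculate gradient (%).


Formula: Gradient = rise / run * 100
Gradient = 23.7 / 255.9 * 100 = 9.3%

9.3


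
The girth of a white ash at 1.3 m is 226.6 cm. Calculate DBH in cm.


Formula: DBH = C / pi
DBH = 226.6 / pi
pi = 3.14159...
DBH = 72.1 cm

72.1


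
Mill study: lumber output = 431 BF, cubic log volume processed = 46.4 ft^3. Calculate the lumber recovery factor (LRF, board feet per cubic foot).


Formula: LRF = Lumber Output (BF) / Log Input (ft^3)
LRF = 431 BF / 46.4 ft^3
LRF = 9.29 BF/ft^3

9.29


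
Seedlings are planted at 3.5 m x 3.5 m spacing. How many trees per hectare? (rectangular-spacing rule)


Formula: TPH = 10000 m^2/ha / (spacing_x * spacing_y)
Area per tree = 3.5 m * 3.5 m = 12.25 m^2
TPH = 10000 / 12.25 = 816 trees/ha

816


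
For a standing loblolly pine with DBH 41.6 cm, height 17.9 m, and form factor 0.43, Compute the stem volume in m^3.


Formula: V = pi * (DBH/200)^2 * H * ff
Radius = DBH/200 = 41.6/200 = 0.208 m
Radius^2 = 0.208^2 = 0.043264 m^2
V = pi * 0.043264 * 17.9 * 0.43
V = 1.046 m^3

1.046


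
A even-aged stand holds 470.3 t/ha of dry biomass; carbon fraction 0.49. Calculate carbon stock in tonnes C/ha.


Formula: Carbon Stock = Biomass * Carbon Fraction
C = 470.3 t/ha * 0.49
C = 230.4 t C/ha

230.4


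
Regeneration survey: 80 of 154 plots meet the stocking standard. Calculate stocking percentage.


Formula: Stocking % = stocked plots / total plots * 100
Stocking = 80 / 154 * 100
Stocking = 0.5195 * 100 = 51.9%

51.9


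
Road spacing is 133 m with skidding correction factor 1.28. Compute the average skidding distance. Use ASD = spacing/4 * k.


Formula: ASD = (spacing / 4) * correction
Uncorrected distance = spacing / 4 = 133 / 4 = 33.25 m
ASD = 33.25 * 1.28 = 43 m

43


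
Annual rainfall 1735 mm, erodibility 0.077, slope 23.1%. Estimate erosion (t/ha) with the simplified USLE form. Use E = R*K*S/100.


Formula: E = R * K * S / 100  (simplified USLE)
R * K = 1735 * 0.077 = 133.595
E = 133.595 * 23.1 / 100 = 30.86 t/ha

30.86


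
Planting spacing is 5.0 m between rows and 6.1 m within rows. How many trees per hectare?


Formula: TPH = 10000 m^2/ha / (spacing_x * spacing_y)
Area per tree = 5.0 m * 6.1 m = 30.5 m^2
TPH = 10000 / 30.5 = 328 trees/ha

328


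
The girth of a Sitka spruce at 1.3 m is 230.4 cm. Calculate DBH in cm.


Formula: DBH = C / pi
DBH = 230.4 / pi
pi = 3.14159...
DBH = 73.3 cm

73.3


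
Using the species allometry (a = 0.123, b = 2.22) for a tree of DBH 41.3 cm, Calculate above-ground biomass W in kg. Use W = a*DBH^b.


Formula: W = a * DBH^b  (allometric power law)
DBH^b = 41.3^2.22 = 3867.3111
W = 0.123 * 3867.3111 = 475.7 kg

475.7


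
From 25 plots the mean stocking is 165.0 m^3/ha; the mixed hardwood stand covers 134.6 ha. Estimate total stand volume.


Formula: Total Volume = Mean Volume per ha * Total Area
Total Volume = 165.0 m^3/ha * 134.6 ha
Total Volume = 22209 m^3

22209


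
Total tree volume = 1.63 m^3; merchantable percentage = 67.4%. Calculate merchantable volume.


Formula: MV = V_total * (merchantable_pct / 100)
Merchantable fraction = 67.4% / 100 = 0.674
MV = 1.63 m^3 * 0.674 = 1.099 m^3

1.099


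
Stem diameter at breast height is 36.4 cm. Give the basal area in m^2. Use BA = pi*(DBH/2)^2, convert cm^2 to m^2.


Formula: BA = pi * (DBH/2)^2 / 10000  (cm^2 to m^2)
Radius = DBH/2 = 36.4/2 = 18.2 cm
BA = pi * 18.2^2 / 10000
   = 1040.6212 cm^2 / 10000
   = 0.1041 m^2

0.1041


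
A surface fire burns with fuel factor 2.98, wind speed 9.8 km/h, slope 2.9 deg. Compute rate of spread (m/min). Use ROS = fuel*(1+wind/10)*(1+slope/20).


Formula: ROS = fuel * (1 + wind/10) * (1 + slope/20)
Wind factor = 1 + 9.8/10 = 1.98
Slope factor = 1 + 2.9/20 = 1.145
ROS = 2.98 * 1.98 * 1.145 = 6.76 m/min

6.76


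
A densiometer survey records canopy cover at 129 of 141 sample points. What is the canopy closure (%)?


Formula: Canopy closure = covered points / total points * 100
Closure = 129 / 141 * 100
Closure = 0.9149 * 100 = 91.5%

91.5


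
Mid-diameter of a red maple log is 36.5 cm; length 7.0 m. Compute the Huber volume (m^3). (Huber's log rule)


Huber: V = Am * L,  Am = pi*(Dm/200)^2
Am = pi*(36.5/200)^2 = 0.104635 m^2
V = 0.104635*7.0 = 0.7324 m^3

0.7324


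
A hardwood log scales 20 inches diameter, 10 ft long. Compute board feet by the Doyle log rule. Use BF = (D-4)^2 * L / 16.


Doyle: BF = (D - 4)^2 * L / 16
Adjusted diameter = 20 - 4 = 16 in
(D-4)^2 = 16^2 = 256
BF = 256 * 10 / 16 = 160 BF

160


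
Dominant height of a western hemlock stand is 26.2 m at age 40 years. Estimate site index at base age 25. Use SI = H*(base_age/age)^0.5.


Formula: SI = H_dom * (base_age / age)^0.5
Age ratio = 25 / 40 = 0.625
sqrt(age_ratio) = 0.79057
SI = 26.2 * 0.79057 = 20.7 m

20.7


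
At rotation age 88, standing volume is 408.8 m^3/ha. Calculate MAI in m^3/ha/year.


Formula: MAI = Total Volume / Stand Age
MAI = 408.8 m^3/ha / 88 years
MAI = 4.65 m^3/ha/year

4.65


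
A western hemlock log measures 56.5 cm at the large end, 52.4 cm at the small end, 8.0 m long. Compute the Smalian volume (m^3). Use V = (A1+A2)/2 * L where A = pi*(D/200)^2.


Smalian: V = (A1 + A2)/2 * L,  A = pi*(D/200)^2
A1 = pi*(56.5/200)^2 = 0.250719 m^2
A2 = pi*(52.4/200)^2 = 0.215651 m^2
V = (0.250719+0.215651)/2*8.0 = 1.8655 m^3

1.8655


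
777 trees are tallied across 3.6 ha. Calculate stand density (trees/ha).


Formula: Stand Density = N_trees / Area_ha
Density = 777 trees / 3.6 ha
Density = 216 trees/ha

216


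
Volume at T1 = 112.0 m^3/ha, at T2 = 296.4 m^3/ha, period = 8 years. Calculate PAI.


Formula: PAI = (V_T2 - V_T1) / (T2 - T1)
Volume increment = 296.4 - 112.0 = 184.4 m^3/ha
PAI = 184.4 / 8 = 23.05 m^3/ha/year

23.05


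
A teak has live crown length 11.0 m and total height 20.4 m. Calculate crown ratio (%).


Formula: Crown Ratio = (Crown Length / Total Height) * 100
CR = (11.0 m / 20.4 m) * 100
CR = 0.5392 * 100 = 53.9%

53.9


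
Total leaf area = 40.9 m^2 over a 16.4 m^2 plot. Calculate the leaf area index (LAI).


Formula: LAI = total leaf area / ground area  (dimensionless)
LAI = 40.9 m^2 / 16.4 m^2
LAI = 2.49

2.49


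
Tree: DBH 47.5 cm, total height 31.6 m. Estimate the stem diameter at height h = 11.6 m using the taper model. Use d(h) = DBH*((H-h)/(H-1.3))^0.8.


Taper: d(h) = DBH * ((H - h) / (H - 1.3))^0.8
Numerator = H - h = 31.6 - 11.6 = 20.0 m
Denominator = H - 1.3 = 31.6 - 1.3 = 30.3 m
Ratio = 20.0 / 30.3 = 0.66007
d = 47.5 * 0.66007^0.8 = 34.1 cm

34.1


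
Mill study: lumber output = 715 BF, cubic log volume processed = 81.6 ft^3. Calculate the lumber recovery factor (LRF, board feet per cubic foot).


Formula: LRF = Lumber Output (BF) / Log Input (ft^3)
LRF = 715 BF / 81.6 ft^3
LRF = 8.76 BF/ft^3

8.76


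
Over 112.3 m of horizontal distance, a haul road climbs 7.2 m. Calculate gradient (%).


Formula: Gradient = rise / run * 100
Gradient = 7.2 / 112.3 * 100 = 6.4%

6.4


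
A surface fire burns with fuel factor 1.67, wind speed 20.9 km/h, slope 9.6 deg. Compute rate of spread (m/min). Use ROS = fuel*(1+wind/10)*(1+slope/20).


Formula: ROS = fuel * (1 + wind/10) * (1 + slope/20)
Wind factor = 1 + 20.9/10 = 3.09
Slope factor = 1 + 9.6/20 = 1.48
ROS = 1.67 * 3.09 * 1.48 = 7.64 m/min

7.64


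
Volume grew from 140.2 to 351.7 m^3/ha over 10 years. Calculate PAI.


Formula: PAI = (V_T2 - V_T1) / (T2 - T1)
Volume increment = 351.7 - 140.2 = 211.5 m^3/ha
PAI = 211.5 / 10 = 21.15 m^3/ha/year

21.15


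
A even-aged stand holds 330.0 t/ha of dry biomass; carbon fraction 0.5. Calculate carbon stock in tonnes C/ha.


Formula: Carbon Stock = Biomass * Carbon Fraction
C = 330.0 t/ha * 0.5
C = 165.0 t C/ha

165.0


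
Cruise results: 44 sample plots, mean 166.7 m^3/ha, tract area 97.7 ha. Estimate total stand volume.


Formula: Total Volume = Mean Volume per ha * Total Area
Total Volume = 166.7 m^3/ha * 97.7 ha
Total Volume = 16287 m^3

16287


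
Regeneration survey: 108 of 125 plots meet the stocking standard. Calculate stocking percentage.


Formula: Stocking % = stocked plots / total plots * 100
Stocking = 108 / 125 * 100
Stocking = 0.864 * 100 = 86.4%

86.4


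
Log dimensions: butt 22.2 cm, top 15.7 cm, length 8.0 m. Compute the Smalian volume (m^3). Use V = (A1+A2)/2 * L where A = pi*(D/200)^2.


Smalian: V = (A1 + A2)/2 * L,  A = pi*(D/200)^2
A1 = pi*(22.2/200)^2 = 0.038708 m^2
A2 = pi*(15.7/200)^2 = 0.019359 m^2
V = (0.038708+0.019359)/2*8.0 = 0.2323 m^3

0.2323


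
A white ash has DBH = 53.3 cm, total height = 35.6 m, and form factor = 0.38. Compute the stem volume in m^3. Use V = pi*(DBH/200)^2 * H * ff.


Formula: V = pi * (DBH/200)^2 * H * ff
Radius = DBH/200 = 53.3/200 = 0.2665 m
Radius^2 = 0.2665^2 = 0.07102225 m^2
V = pi * 0.07102225 * 35.6 * 0.38
V = 3.018 m^3

3.018


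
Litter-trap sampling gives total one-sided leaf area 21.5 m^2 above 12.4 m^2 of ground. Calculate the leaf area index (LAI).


Formula: LAI = total leaf area / ground area  (dimensionless)
LAI = 21.5 m^2 / 12.4 m^2
LAI = 1.73

1.73


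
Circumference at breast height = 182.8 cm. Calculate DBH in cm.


Formula: DBH = C / pi
DBH = 182.8 / pi
pi = 3.14159...
DBH = 58.2 cm

58.2


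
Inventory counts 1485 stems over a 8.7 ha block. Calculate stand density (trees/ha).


Formula: Stand Density = N_trees / Area_ha
Density = 1485 trees / 8.7 ha
Density = 171 trees/ha

171


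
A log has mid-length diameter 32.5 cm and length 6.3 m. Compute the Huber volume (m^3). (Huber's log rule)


Huber: V = Am * L,  Am = pi*(Dm/200)^2
Am = pi*(32.5/200)^2 = 0.082958 m^2
V = 0.082958*6.3 = 0.5226 m^3

0.5226


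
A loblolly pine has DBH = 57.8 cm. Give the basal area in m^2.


Formula: BA = pi * (DBH/2)^2 / 10000  (cm^2 to m^2)
Radius = DBH/2 = 57.8/2 = 28.9 cm
BA = pi * 28.9^2 / 10000
   = 2623.8896 cm^2 / 10000
   = 0.2624 m^2

0.2624


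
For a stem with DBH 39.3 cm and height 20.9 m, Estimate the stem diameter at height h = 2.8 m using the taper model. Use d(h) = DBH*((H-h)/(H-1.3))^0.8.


Taper: d(h) = DBH * ((H - h) / (H - 1.3))^0.8
Numerator = H - h = 20.9 - 2.8 = 18.1 m
Denominator = H - 1.3 = 20.9 - 1.3 = 19.6 m
Ratio = 18.1 / 19.6 = 0.92347
d = 39.3 * 0.92347^0.8 = 36.9 cm

36.9


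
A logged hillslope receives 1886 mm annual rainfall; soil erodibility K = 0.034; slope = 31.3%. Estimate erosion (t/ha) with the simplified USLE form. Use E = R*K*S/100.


Formula: E = R * K * S / 100  (simplified USLE)
R * K = 1886 * 0.034 = 64.124
E = 64.124 * 31.3 / 100 = 20.07 t/ha

20.07


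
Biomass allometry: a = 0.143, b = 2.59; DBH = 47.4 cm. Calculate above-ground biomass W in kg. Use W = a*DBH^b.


Formula: W = a * DBH^b  (allometric power law)
DBH^b = 47.4^2.59 = 21891.0153
W = 0.143 * 21891.0153 = 3130.4 kg

3130.4


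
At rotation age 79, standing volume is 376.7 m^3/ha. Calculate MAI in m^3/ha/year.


Formula: MAI = Total Volume / Stand Age
MAI = 376.7 m^3/ha / 79 years
MAI = 4.77 m^3/ha/year

4.77


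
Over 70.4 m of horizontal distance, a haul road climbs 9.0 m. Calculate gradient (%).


Formula: Gradient = rise / run * 100
Gradient = 9.0 / 70.4 * 100 = 12.8%

12.8


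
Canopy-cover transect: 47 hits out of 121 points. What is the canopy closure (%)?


Formula: Canopy closure = covered points / total points * 100
Closure = 47 / 121 * 100
Closure = 0.3884 * 100 = 38.8%

38.8


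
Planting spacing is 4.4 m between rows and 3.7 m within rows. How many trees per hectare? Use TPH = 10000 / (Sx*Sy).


Formula: TPH = 10000 m^2/ha / (spacing_x * spacing_y)
Area per tree = 4.4 m * 3.7 m = 16.28 m^2
TPH = 10000 / 16.28 = 614 trees/ha

614


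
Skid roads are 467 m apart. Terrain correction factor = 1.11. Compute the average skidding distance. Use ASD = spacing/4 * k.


Formula: ASD = (spacing / 4) * correction
Uncorrected distance = spacing / 4 = 467 / 4 = 116.75 m
ASD = 116.75 * 1.11 = 130 m

130


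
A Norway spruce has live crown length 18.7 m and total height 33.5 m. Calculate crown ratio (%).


Formula: Crown Ratio = (Crown Length / Total Height) * 100
CR = (18.7 m / 33.5 m) * 100
CR = 0.5582 * 100 = 55.8%

55.8


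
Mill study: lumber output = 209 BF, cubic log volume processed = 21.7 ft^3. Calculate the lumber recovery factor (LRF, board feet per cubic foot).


Formula: LRF = Lumber Output (BF) / Log Input (ft^3)
LRF = 209 BF / 21.7 ft^3
LRF = 9.63 BF/ft^3

9.63


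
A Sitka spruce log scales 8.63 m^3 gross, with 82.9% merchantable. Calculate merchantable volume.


Formula: MV = V_total * (merchantable_pct / 100)
Merchantable fraction = 82.9% / 100 = 0.829
MV = 8.63 m^3 * 0.829 = 7.154 m^3

7.154


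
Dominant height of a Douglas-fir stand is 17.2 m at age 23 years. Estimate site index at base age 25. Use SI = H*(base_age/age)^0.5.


Formula: SI = H_dom * (base_age / age)^0.5
Age ratio = 25 / 23 = 1.08696
sqrt(age_ratio) = 1.04257
SI = 17.2 * 1.04257 = 17.9 m

17.9


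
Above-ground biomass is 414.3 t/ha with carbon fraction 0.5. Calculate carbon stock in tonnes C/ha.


Formula: Carbon Stock = Biomass * Carbon Fraction
C = 414.3 t/ha * 0.5
C = 207.2 t C/ha

207.2


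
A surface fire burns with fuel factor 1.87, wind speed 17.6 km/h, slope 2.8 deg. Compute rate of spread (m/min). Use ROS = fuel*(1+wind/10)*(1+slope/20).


Formula: ROS = fuel * (1 + wind/10) * (1 + slope/20)
Wind factor = 1 + 17.6/10 = 2.76
Slope factor = 1 + 2.8/20 = 1.14
ROS = 1.87 * 2.76 * 1.14 = 5.88 m/min

5.88


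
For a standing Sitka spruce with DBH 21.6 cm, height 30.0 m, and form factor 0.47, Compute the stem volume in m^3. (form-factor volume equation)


Formula: V = pi * (DBH/200)^2 * H * ff
Radius = DBH/200 = 21.6/200 = 0.108 m
Radius^2 = 0.108^2 = 0.011664 m^2
V = pi * 0.011664 * 30.0 * 0.47
V = 0.517 m^3

0.517


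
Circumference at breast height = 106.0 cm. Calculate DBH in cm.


Formula: DBH = C / pi
DBH = 106.0 / pi
pi = 3.14159...
DBH = 33.7 cm

33.7


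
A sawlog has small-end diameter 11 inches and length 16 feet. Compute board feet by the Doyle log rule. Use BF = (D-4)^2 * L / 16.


Doyle: BF = (D - 4)^2 * L / 16
Adjusted diameter = 11 - 4 = 7 in
(D-4)^2 = 7^2 = 49
BF = 49 * 16 / 16 = 49 BF

49


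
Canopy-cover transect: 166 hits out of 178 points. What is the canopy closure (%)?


Formula: Canopy closure = covered points / total points * 100
Closure = 166 / 178 * 100
Closure = 0.9326 * 100 = 93.3%

93.3


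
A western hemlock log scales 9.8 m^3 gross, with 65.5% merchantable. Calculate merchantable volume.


Formula: MV = V_total * (merchantable_pct / 100)
Merchantable fraction = 65.5% / 100 = 0.655
MV = 9.8 m^3 * 0.655 = 6.419 m^3

6.419


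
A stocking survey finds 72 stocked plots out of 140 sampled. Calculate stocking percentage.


Formula: Stocking % = stocked plots / total plots * 100
Stocking = 72 / 140 * 100
Stocking = 0.5143 * 100 = 51.4%

51.4


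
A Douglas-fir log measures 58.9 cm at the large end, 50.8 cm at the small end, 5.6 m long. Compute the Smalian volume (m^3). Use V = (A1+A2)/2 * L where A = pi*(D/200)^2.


Smalian: V = (A1 + A2)/2 * L,  A = pi*(D/200)^2
A1 = pi*(58.9/200)^2 = 0.272471 m^2
A2 = pi*(50.8/200)^2 = 0.202683 m^2
V = (0.272471+0.202683)/2*5.6 = 1.3304 m^3

1.3304


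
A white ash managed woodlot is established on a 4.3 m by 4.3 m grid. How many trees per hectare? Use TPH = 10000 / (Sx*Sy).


Formula: TPH = 10000 m^2/ha / (spacing_x * spacing_y)
Area per tree = 4.3 m * 4.3 m = 18.49 m^2
TPH = 10000 / 18.49 = 541 trees/ha

541


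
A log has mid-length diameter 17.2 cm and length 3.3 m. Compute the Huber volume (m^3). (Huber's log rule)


Huber: V = Am * L,  Am = pi*(Dm/200)^2
Am = pi*(17.2/200)^2 = 0.023235 m^2
V = 0.023235*3.3 = 0.0767 m^3

0.0767


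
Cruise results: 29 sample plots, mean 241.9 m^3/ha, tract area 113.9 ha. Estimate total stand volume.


Formula: Total Volume = Mean Volume per ha * Total Area
Total Volume = 241.9 m^3/ha * 113.9 ha
Total Volume = 27552 m^3

27552


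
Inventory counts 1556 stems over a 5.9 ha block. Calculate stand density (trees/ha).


Formula: Stand Density = N_trees / Area_ha
Density = 1556 trees / 5.9 ha
Density = 264 trees/ha

264


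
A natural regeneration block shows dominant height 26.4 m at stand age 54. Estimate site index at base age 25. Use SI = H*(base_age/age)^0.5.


Formula: SI = H_dom * (base_age / age)^0.5
Age ratio = 25 / 54 = 0.46296
sqrt(age_ratio) = 0.68041
SI = 26.4 * 0.68041 = 18.0 m

18.0


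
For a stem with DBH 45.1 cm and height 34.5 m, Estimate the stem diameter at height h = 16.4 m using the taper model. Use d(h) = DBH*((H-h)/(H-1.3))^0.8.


Taper: d(h) = DBH * ((H - h) / (H - 1.3))^0.8
Numerator = H - h = 34.5 - 16.4 = 18.1 m
Denominator = H - 1.3 = 34.5 - 1.3 = 33.2 m
Ratio = 18.1 / 33.2 = 0.54518
d = 45.1 * 0.54518^0.8 = 27.8 cm

27.8


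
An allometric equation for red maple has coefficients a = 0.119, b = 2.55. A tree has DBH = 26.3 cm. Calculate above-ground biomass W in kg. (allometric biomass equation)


Formula: W = a * DBH^b  (allometric power law)
DBH^b = 26.3^2.55 = 4177.2182
W = 0.119 * 4177.2182 = 497.1 kg

497.1


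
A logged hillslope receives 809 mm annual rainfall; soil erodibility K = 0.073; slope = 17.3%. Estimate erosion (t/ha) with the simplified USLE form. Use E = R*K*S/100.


Formula: E = R * K * S / 100  (simplified USLE)
R * K = 809 * 0.073 = 59.057
E = 59.057 * 17.3 / 100 = 10.22 t/ha

10.22


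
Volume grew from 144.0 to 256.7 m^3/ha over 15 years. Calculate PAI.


Formula: PAI = (V_T2 - V_T1) / (T2 - T1)
Volume increment = 256.7 - 144.0 = 112.7 m^3/ha
PAI = 112.7 / 15 = 7.51 m^3/ha/year

7.51


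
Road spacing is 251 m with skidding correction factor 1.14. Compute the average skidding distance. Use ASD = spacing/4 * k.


Formula: ASD = (spacing / 4) * correction
Uncorrected distance = spacing / 4 = 251 / 4 = 62.75 m
ASD = 62.75 * 1.14 = 72 m

72


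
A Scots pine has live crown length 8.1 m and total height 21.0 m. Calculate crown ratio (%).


Formula: Crown Ratio = (Crown Length / Total Height) * 100
CR = (8.1 m / 21.0 m) * 100
CR = 0.3857 * 100 = 38.6%

38.6


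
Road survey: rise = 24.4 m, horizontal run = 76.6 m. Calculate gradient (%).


Formula: Gradient = rise / run * 100
Gradient = 24.4 / 76.6 * 100 = 31.9%

31.9


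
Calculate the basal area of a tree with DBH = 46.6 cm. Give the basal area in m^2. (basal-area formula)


Formula: BA = pi * (DBH/2)^2 / 10000  (cm^2 to m^2)
Radius = DBH/2 = 46.6/2 = 23.3 cm
BA = pi * 23.3^2 / 10000
   = 1705.5392 cm^2 / 10000
   = 0.1706 m^2

0.1706


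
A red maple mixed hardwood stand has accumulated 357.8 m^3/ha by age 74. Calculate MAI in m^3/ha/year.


Formula: MAI = Total Volume / Stand Age
MAI = 357.8 m^3/ha / 74 years
MAI = 4.84 m^3/ha/year

4.84


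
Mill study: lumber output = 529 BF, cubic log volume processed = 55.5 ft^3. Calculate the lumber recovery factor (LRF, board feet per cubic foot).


Formula: LRF = Lumber Output (BF) / Log Input (ft^3)
LRF = 529 BF / 55.5 ft^3
LRF = 9.53 BF/ft^3

9.53


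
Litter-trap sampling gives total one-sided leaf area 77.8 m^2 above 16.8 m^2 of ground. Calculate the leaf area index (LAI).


Formula: LAI = total leaf area / ground area  (dimensionless)
LAI = 77.8 m^2 / 16.8 m^2
LAI = 4.63

4.63


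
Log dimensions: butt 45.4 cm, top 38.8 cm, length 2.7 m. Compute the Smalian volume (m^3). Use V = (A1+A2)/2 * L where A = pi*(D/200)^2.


Smalian: V = (A1 + A2)/2 * L,  A = pi*(D/200)^2
A1 = pi*(45.4/200)^2 = 0.161883 m^2
A2 = pi*(38.8/200)^2 = 0.118237 m^2
V = (0.161883+0.118237)/2*2.7 = 0.3782 m^3

0.3782


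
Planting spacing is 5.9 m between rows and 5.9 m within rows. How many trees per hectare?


Formula: TPH = 10000 m^2/ha / (spacing_x * spacing_y)
Area per tree = 5.9 m * 5.9 m = 34.81 m^2
TPH = 10000 / 34.81 = 287 trees/ha

287


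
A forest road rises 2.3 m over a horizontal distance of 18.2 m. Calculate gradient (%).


Formula: Gradient = rise / run * 100
Gradient = 2.3 / 18.2 * 100 = 12.6%

12.6


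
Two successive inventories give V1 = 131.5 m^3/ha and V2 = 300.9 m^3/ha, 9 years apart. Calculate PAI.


Formula: PAI = (V_T2 - V_T1) / (T2 - T1)
Volume increment = 300.9 - 131.5 = 169.4 m^3/ha
PAI = 169.4 / 9 = 18.82 m^3/ha/year

18.82
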